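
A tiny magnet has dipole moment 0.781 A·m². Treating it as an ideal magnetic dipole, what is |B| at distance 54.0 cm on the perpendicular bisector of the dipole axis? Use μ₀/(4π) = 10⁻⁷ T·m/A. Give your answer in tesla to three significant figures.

B ≈ 4.96×10⁻⁷ T

In the equatorial plane B = (μ₀/4π)·m/r³ (half the axial value).
B = (10⁻⁷)·(0.781) / (0.540)³ = 4.960×10⁻⁷ T.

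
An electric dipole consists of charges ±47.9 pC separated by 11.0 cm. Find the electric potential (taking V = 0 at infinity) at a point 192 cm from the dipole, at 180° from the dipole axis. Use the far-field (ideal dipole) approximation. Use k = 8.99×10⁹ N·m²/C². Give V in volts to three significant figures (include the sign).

Dipole moment p = qd = (4.79×10⁻¹¹ C)(0.110 m) = 5.269×10⁻¹² C·m.
The dipole potential is V = kp cosθ / r².
V = (8.99×10⁹)(5.269×10⁻¹²)·cos180° / (1.92)² = -0.01285 V.

V ≈ -0.0128 V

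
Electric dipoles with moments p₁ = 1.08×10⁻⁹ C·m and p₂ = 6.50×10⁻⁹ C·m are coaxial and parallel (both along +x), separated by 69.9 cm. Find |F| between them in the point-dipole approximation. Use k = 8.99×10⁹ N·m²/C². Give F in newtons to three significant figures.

F ≈ 1.59×10⁻⁶ N

On-axis field of dipole 1 at distance r: E = 2kp₁/r³. Force on dipole 2 is F = p₂·dE/dr (gradient along axis).
dE/dr = −6kp₁/r⁴, so |F| = 6kp₁p₂/r⁴ (attractive for aligned moments).
F = 6(8.99×10⁹)(1.08×10⁻⁹)(6.50×10⁻⁹)/(0.699)⁴ = 1.586×10⁻⁶ N.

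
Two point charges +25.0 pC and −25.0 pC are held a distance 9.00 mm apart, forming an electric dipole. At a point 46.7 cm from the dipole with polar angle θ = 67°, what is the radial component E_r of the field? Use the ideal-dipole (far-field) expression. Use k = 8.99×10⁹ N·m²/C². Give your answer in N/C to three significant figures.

E_r ≈ 0.0155 N/C

Dipole moment p = qd = (2.50×10⁻¹¹ C)(0.00900 m) = 2.25×10⁻¹³ C·m.
For a dipole, E_r = (2kp cosθ)/r³.
kp/r³ = (8.99×10⁹)(2.25×10⁻¹³)/(0.467)³ = 0.01986 N/C.
E_r = 2·0.01986·cos67° = 0.01552 N/C.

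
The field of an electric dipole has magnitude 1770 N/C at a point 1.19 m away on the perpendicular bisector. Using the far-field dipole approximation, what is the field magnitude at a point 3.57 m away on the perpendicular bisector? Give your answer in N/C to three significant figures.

E ≈ 65.6 N/C

Dipole fields scale as 1/r³ in the far field; the geometry is the same at both points.
E₂ = E₁ · (r₁/r₂)³ = 1770 · (1.19/3.57)³.
(r₁/r₂)³ = (0.3333)³ = 0.03704.
E₂ ≈ 65.56 N/C.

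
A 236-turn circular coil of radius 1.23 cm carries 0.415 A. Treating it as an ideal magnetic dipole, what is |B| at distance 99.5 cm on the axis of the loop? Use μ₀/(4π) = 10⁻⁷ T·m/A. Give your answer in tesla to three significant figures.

m = NIA = NIπa² = 236·(0.415)·π·(0.0123)² = 0.04655 A·m².
On axis B = (μ₀/4π)·2m/r³.
B = 2·(10⁻⁷)·(0.04655) / (0.995)³ = 9.451×10⁻⁹ T.

B ≈ 9.45×10⁻⁹ T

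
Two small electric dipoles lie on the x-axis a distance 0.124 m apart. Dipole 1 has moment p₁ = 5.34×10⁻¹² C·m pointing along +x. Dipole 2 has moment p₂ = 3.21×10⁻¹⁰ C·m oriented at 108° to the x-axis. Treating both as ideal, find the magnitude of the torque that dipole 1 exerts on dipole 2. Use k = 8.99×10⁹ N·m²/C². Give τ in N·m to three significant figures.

τ ≈ 1.54×10⁻⁸ N·m

The second dipole sits on the axis of the first, so the field there is axial: E₁ = 2kp₁/r³ along +x.
E₁ = 2(8.99×10⁹)(5.34×10⁻¹²)/(0.124)³ = 50.36 N/C.
Torque on the second dipole: τ = p₂ E₁ sinθ.
τ = (3.21×10⁻¹⁰)(50.36)·sin108° = 1.537×10⁻⁸ N·m.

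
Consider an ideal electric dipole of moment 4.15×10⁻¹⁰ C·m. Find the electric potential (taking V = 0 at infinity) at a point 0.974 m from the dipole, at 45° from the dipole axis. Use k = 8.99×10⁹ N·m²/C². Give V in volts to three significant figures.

V ≈ 2.78 V

The dipole potential is V = kp cosθ / r².
V = (8.99×10⁹)(4.15×10⁻¹⁰)·cos45° / (0.974)² = 2.781 V.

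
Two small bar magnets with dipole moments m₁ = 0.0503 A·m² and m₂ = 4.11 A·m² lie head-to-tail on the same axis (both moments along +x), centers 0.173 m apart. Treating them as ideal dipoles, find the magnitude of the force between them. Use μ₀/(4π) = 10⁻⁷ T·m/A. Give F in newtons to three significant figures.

F ≈ 1.38×10⁻⁴ N

On-axis B of dipole 1: B = (μ₀/4π)·2m₁/r³. Force on dipole 2: F = m₂·dB/dr.
dB/dr = −(μ₀/4π)·6m₁/r⁴, so |F| = (μ₀/4π)·6m₁m₂/r⁴.
F = 6(10⁻⁷)(0.0503)(4.11)/(0.173)⁴ = 1.385×10⁻⁴ N.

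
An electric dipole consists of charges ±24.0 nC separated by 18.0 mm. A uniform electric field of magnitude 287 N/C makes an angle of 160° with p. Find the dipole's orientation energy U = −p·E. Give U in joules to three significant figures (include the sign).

U ≈ 1.17×10⁻⁷ J

Dipole moment p = qd = (2.40×10⁻⁸ C)(0.0180 m) = 4.32×10⁻¹⁰ C·m.
U = −p·E = −pE cosθ.
U = −(4.32×10⁻¹⁰)(287)·cos160° = 1.165×10⁻⁷ J.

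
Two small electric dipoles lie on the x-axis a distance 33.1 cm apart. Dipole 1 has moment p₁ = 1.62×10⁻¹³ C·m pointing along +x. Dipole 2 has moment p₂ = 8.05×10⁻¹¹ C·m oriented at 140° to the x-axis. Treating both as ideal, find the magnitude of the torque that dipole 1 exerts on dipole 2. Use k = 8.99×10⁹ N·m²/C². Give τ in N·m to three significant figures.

τ ≈ 4.16×10⁻¹² N·m

The second dipole sits on the axis of the first, so the field there is axial: E₁ = 2kp₁/r³ along +x.
E₁ = 2(8.99×10⁹)(1.62×10⁻¹³)/(0.331)³ = 0.08032 N/C.
Torque on the second dipole: τ = p₂ E₁ sinθ.
τ = (8.05×10⁻¹¹)(0.08032)·sin140° = 4.156×10⁻¹² N·m.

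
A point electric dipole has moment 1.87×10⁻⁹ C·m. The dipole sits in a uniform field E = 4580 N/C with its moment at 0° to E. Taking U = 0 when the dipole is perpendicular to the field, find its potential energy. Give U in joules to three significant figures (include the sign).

U = −p·E = −pE cosθ.
U = −(1.87×10⁻⁹)(4580)·cos0° = -8.565×10⁻⁶ J.

U ≈ -8.56×10⁻⁶ J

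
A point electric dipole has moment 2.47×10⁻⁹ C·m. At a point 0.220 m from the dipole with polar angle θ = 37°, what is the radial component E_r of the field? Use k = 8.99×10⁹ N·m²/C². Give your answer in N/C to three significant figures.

E_r ≈ 3330 N/C

For a dipole, E_r = (2kp cosθ)/r³.
kp/r³ = (8.99×10⁹)(2.47×10⁻⁹)/(0.220)³ = 2085 N/C.
E_r = 2·2085·cos37° = 3331 N/C.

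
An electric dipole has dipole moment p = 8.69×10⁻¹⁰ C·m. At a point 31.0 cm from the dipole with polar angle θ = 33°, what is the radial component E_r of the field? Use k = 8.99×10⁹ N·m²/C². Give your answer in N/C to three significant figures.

E_r ≈ 440 N/C

For a dipole, E_r = (2kp cosθ)/r³.
kp/r³ = (8.99×10⁹)(8.69×10⁻¹⁰)/(0.310)³ = 262.2 N/C.
E_r = 2·262.2·cos33° = 439.9 N/C.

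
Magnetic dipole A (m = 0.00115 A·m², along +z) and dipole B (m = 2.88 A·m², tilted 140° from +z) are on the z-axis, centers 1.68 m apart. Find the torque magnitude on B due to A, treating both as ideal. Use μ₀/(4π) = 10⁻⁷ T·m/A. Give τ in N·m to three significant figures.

Dipole B is on the axis of dipole A, so B₁ there is axial: B₁ = (μ₀/4π)·2m₁/r³ along +z.
B₁ = 2(10⁻⁷)(0.00115)/(1.68)³ = 4.851×10⁻¹¹ T.
τ = m₂ B₁ sinθ.
τ = (2.88)(4.851×10⁻¹¹)·sin140° = 8.980×10⁻¹¹ N·m.

τ ≈ 8.98×10⁻¹¹ N·m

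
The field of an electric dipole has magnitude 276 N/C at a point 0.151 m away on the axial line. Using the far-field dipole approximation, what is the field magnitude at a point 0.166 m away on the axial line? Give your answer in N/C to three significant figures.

Dipole fields scale as 1/r³ in the far field; the geometry is the same at both points.
E₂ = E₁ · (r₁/r₂)³ = 276 · (0.151/0.166)³.
(r₁/r₂)³ = (0.9096)³ = 0.7527.
E₂ ≈ 207.7 N/C.

E ≈ 208 N/C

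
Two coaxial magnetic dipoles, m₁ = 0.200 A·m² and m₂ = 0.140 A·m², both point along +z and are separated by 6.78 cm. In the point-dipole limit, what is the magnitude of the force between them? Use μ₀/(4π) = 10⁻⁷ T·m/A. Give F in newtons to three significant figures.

F ≈ 7.95×10⁻⁴ N

On-axis B of dipole 1: B = (μ₀/4π)·2m₁/r³. Force on dipole 2: F = m₂·dB/dr.
dB/dr = −(μ₀/4π)·6m₁/r⁴, so |F| = (μ₀/4π)·6m₁m₂/r⁴.
F = 6(10⁻⁷)(0.200)(0.140)/(0.0678)⁴ = 7.950×10⁻⁴ N.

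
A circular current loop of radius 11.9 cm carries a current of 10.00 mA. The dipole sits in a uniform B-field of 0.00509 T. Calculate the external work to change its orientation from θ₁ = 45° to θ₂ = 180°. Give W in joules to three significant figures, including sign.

W ≈ 3.87×10⁻⁶ J

Magnetic moment m = IA = Iπa² = (0.0100)·π·(0.119)² = 4.449×10⁻⁴ A·m².
W_ext = ΔU = −mB cosθ₂ + mB cosθ₁ = mB(cosθ₁ − cosθ₂).
W = (4.449×10⁻⁴)(0.00509)·(cos45° − cos180°) = (2.265×10⁻⁶)·(+1.7071) = 3.866×10⁻⁶ J.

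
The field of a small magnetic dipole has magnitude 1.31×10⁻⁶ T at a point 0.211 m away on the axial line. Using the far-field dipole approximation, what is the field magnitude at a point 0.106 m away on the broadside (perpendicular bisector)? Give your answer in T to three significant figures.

B ≈ 5.17×10⁻⁶ T

Dipole fields scale as 1/r³ in the far field.
The axial field is twice the equatorial field at the same r, so the geometry factor is 1/2.
B₂ = B₁ · (1/2) · (r₁/r₂)³ = 1.31×10⁻⁶ · 0.5 · (0.211/0.106)³.
(r₁/r₂)³ = (1.991)³ = 7.887.
B₂ ≈ 5.166×10⁻⁶ T.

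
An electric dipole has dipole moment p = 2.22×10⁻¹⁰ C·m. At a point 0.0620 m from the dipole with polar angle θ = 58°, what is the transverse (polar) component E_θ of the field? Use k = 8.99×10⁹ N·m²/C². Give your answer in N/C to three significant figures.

For a dipole, E_θ = (kp sinθ)/r³.
kp/r³ = (8.99×10⁹)(2.22×10⁻¹⁰)/(0.0620)³ = 8374 N/C.
E_θ = 8374·sin58° = 7102 N/C.

E_θ ≈ 7100 N/C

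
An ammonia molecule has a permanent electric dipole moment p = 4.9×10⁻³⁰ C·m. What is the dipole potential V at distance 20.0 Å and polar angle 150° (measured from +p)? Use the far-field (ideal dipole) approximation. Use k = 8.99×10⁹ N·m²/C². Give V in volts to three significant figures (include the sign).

The dipole potential is V = kp cosθ / r².
V = (8.99×10⁹)(4.90×10⁻³⁰)·cos150° / (2.00×10⁻⁹)² = -0.009537 V.

V ≈ -0.00954 V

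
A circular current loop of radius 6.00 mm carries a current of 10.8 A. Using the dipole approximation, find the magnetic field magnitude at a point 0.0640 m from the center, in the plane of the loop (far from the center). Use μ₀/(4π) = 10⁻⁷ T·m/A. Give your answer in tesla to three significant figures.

B ≈ 4.66×10⁻⁷ T

Magnetic moment m = IA = Iπa² = (10.8)·π·(0.00600)² = 0.001221 A·m².
In the equatorial plane B = (μ₀/4π)·m/r³ (half the axial value).
B = (10⁻⁷)·(0.001221) / (0.0640)³ = 4.658×10⁻⁷ T.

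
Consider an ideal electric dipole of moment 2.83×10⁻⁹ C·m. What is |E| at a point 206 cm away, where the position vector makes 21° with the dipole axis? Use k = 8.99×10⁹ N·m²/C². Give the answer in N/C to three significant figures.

E ≈ 5.53 N/C

At angle θ the dipole field magnitude is E = (kp/r³)·√(1 + 3cos²θ).
kp/r³ = (8.99×10⁹)(2.83×10⁻⁹) / (2.06)³ = 2.910 N/C.
√(1 + 3cos²21°) = √(1 + 3·0.8716) = √3.6147 ≈ 1.9012.
E ≈ 2.910 × 1.901 = 5.533 N/C.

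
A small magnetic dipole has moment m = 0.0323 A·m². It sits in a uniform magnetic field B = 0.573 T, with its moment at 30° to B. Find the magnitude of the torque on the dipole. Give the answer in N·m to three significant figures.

τ ≈ 0.00925 N·m

Torque on a magnetic dipole: τ = mB sinθ.
τ = (0.0323)(0.573)·sin30° = 0.009254 N·m.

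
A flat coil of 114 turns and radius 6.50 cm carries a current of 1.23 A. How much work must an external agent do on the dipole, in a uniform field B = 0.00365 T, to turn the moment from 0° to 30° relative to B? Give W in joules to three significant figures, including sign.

W ≈ 9.10×10⁻⁴ J

m = NIA = NIπa² = 114·(1.23)·π·(0.0650)² = 1.861 A·m².
W_ext = ΔU = −mB cosθ₂ + mB cosθ₁ = mB(cosθ₁ − cosθ₂).
W = (1.861)(0.00365)·(cos0° − cos30°) = (0.006793)·(+0.1340) = 9.100×10⁻⁴ J.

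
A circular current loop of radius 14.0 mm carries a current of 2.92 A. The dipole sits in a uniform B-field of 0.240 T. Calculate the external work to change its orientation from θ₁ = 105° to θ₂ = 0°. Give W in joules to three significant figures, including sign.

W ≈ -5.43×10⁻⁴ J

Magnetic moment m = IA = Iπa² = (2.92)·π·(0.0140)² = 0.001798 A·m².
W_ext = ΔU = −mB cosθ₂ + mB cosθ₁ = mB(cosθ₁ − cosθ₂).
W = (0.001798)(0.240)·(cos105° − cos0°) = (4.315×10⁻⁴)·(-1.2588) = -5.432×10⁻⁴ J.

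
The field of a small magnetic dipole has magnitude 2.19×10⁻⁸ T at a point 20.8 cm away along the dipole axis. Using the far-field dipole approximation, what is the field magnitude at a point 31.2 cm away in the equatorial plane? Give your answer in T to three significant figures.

Dipole fields scale as 1/r³ in the far field.
The axial field is twice the equatorial field at the same r, so the geometry factor is 1/2.
B₂ = B₁ · (1/2) · (r₁/r₂)³ = 2.19×10⁻⁸ · 0.5 · (20.8/31.2)³.
(r₁/r₂)³ = (0.6667)³ = 0.2963.
B₂ ≈ 3.244×10⁻⁹ T.

B ≈ 3.24×10⁻⁹ T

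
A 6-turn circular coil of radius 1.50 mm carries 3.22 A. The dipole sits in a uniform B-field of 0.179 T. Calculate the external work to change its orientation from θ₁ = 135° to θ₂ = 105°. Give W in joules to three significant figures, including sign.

W ≈ -1.10×10⁻⁵ J

m = NIA = NIπa² = 6·(3.22)·π·(0.00150)² = 1.366×10⁻⁴ A·m².
W_ext = ΔU = −mB cosθ₂ + mB cosθ₁ = mB(cosθ₁ − cosθ₂).
W = (1.366×10⁻⁴)(0.179)·(cos135° − cos105°) = (2.445×10⁻⁵)·(-0.4483) = -1.096×10⁻⁵ J.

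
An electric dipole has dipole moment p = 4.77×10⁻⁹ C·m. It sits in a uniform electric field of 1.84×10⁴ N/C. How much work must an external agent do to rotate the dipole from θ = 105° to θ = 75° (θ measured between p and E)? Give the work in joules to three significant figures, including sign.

W_ext = ΔU = U(θ₂) − U(θ₁) = −pE cosθ₂ − (−pE cosθ₁) = pE(cosθ₁ − cosθ₂).
W = (4.77×10⁻⁹)(1.84×10⁴)·(cos105° − cos75°) = (8.777×10⁻⁵)·(-0.5176) = -4.543×10⁻⁵ J.

W ≈ -4.54×10⁻⁵ J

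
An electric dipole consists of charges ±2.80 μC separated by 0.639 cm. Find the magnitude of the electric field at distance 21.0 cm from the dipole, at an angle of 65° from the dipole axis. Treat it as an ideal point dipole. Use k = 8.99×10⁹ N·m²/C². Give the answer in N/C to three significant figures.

E ≈ 2.15×10⁴ N/C

Dipole moment p = qd = (2.80×10⁻⁶ C)(0.00639 m) = 1.789×10⁻⁸ C·m.
At angle θ the dipole field magnitude is E = (kp/r³)·√(1 + 3cos²θ).
kp/r³ = (8.99×10⁹)(1.789×10⁻⁸) / (0.210)³ = 1.737×10⁴ N/C.
√(1 + 3cos²65°) = √(1 + 3·0.1786) = √1.5358 ≈ 1.2393.
E ≈ 1.737×10⁴ × 1.239 = 2.152×10⁴ N/C.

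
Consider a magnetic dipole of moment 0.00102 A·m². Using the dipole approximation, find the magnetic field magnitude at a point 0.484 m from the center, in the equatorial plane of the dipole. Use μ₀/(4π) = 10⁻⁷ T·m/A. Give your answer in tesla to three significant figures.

In the equatorial plane B = (μ₀/4π)·m/r³ (half the axial value).
B = (10⁻⁷)·(0.00102) / (0.484)³ = 8.996×10⁻¹⁰ T.

B ≈ 9.00×10⁻¹⁰ T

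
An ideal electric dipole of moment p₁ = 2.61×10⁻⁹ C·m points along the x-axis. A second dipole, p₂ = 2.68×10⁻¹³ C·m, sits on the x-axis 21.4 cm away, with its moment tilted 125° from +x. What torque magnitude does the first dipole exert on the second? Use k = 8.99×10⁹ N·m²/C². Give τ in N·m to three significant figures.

τ ≈ 1.05×10⁻⁹ N·m

The second dipole sits on the axis of the first, so the field there is axial: E₁ = 2kp₁/r³ along +x.
E₁ = 2(8.99×10⁹)(2.61×10⁻⁹)/(0.214)³ = 4788 N/C.
Torque on the second dipole: τ = p₂ E₁ sinθ.
τ = (2.68×10⁻¹³)(4788)·sin125° = 1.051×10⁻⁹ N·m.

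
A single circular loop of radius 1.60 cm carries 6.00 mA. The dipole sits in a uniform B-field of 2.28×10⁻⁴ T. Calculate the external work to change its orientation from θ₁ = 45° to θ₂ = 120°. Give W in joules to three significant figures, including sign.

Magnetic moment m = IA = Iπa² = (0.00600)·π·(0.0160)² = 4.825×10⁻⁶ A·m².
W_ext = ΔU = −mB cosθ₂ + mB cosθ₁ = mB(cosθ₁ − cosθ₂).
W = (4.825×10⁻⁶)(2.28×10⁻⁴)·(cos45° − cos120°) = (1.100×10⁻⁹)·(+1.2071) = 1.328×10⁻⁹ J.

W ≈ 1.33×10⁻⁹ J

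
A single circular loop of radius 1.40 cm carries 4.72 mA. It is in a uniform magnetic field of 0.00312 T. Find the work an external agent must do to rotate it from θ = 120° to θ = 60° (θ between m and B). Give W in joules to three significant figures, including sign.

Magnetic moment m = IA = Iπa² = (0.00472)·π·(0.0140)² = 2.906×10⁻⁶ A·m².
W_ext = ΔU = −mB cosθ₂ + mB cosθ₁ = mB(cosθ₁ − cosθ₂).
W = (2.906×10⁻⁶)(0.00312)·(cos120° − cos60°) = (9.067×10⁻⁹)·(-1.0000) = -9.067×10⁻⁹ J.

W ≈ -9.07×10⁻⁹ J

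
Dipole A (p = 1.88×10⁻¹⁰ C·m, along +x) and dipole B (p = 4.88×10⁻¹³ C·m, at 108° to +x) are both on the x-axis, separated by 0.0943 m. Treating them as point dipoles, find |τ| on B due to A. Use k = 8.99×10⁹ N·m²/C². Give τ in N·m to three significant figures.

The second dipole sits on the axis of the first, so the field there is axial: E₁ = 2kp₁/r³ along +x.
E₁ = 2(8.99×10⁹)(1.88×10⁻¹⁰)/(0.0943)³ = 4031 N/C.
Torque on the second dipole: τ = p₂ E₁ sinθ.
τ = (4.88×10⁻¹³)(4031)·sin108° = 1.871×10⁻⁹ N·m.

τ ≈ 1.87×10⁻⁹ N·m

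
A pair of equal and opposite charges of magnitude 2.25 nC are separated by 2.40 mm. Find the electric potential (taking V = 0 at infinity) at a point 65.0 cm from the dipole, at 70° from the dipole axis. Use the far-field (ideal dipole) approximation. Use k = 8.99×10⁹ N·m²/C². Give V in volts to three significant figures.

Dipole moment p = qd = (2.25×10⁻⁹ C)(0.00240 m) = 5.40×10⁻¹² C·m.
The dipole potential is V = kp cosθ / r².
V = (8.99×10⁹)(5.40×10⁻¹²)·cos70° / (0.650)² = 0.03930 V.

V ≈ 0.0393 V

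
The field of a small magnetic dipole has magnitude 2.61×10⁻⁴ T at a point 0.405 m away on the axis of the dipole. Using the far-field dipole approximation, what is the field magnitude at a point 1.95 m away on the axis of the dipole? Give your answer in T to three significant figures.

Dipole fields scale as 1/r³ in the far field; the geometry is the same at both points.
B₂ = B₁ · (r₁/r₂)³ = 2.61×10⁻⁴ · (0.405/1.95)³.
(r₁/r₂)³ = (0.2077)³ = 0.008959.
B₂ ≈ 2.338×10⁻⁶ T.

B ≈ 2.34×10⁻⁶ T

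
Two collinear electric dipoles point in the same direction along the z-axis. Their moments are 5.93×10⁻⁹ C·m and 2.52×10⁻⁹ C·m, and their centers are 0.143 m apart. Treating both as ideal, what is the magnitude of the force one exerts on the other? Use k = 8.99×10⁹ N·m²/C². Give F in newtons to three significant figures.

On-axis field of dipole 1 at distance r: E = 2kp₁/r³. Force on dipole 2 is F = p₂·dE/dr (gradient along axis).
dE/dr = −6kp₁/r⁴, so |F| = 6kp₁p₂/r⁴ (attractive for aligned moments).
F = 6(8.99×10⁹)(5.93×10⁻⁹)(2.52×10⁻⁹)/(0.143)⁴ = 0.001928 N.

F ≈ 0.00193 N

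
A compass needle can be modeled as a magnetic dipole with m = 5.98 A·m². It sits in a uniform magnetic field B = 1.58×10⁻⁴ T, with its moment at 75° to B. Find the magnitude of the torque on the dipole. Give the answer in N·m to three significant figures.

τ ≈ 9.13×10⁻⁴ N·m

Torque on a magnetic dipole: τ = mB sinθ.
τ = (5.98)(1.58×10⁻⁴)·sin75° = 9.126×10⁻⁴ N·m.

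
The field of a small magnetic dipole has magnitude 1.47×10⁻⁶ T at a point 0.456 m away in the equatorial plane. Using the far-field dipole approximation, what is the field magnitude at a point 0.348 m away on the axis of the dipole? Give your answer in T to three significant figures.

B ≈ 6.61×10⁻⁶ T

Dipole fields scale as 1/r³ in the far field.
The axial field is twice the equatorial field at the same r, so the geometry factor is 2/1.
B₂ = B₁ · (2/1) · (r₁/r₂)³ = 1.47×10⁻⁶ · 2 · (0.456/0.348)³.
(r₁/r₂)³ = (1.31)³ = 2.25.
B₂ ≈ 6.615×10⁻⁶ T.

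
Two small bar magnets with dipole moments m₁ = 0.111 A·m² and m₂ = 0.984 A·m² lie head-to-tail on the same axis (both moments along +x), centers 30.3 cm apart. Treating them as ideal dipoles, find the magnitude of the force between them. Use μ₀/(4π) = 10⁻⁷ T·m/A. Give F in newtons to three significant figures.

F ≈ 7.77×10⁻⁶ N

On-axis B of dipole 1: B = (μ₀/4π)·2m₁/r³. Force on dipole 2: F = m₂·dB/dr.
dB/dr = −(μ₀/4π)·6m₁/r⁴, so |F| = (μ₀/4π)·6m₁m₂/r⁴.
F = 6(10⁻⁷)(0.111)(0.984)/(0.303)⁴ = 7.775×10⁻⁶ N.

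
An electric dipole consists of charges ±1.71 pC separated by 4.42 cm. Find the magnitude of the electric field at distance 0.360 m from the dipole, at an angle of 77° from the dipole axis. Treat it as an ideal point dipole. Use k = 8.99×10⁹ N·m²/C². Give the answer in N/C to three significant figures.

Dipole moment p = qd = (1.71×10⁻¹² C)(0.0442 m) = 7.558×10⁻¹⁴ C·m.
At angle θ the dipole field magnitude is E = (kp/r³)·√(1 + 3cos²θ).
kp/r³ = (8.99×10⁹)(7.558×10⁻¹⁴) / (0.360)³ = 0.01456 N/C.
√(1 + 3cos²77°) = √(1 + 3·0.0506) = √1.1518 ≈ 1.0732.
E ≈ 0.01456 × 1.073 = 0.01563 N/C.

E ≈ 0.0156 N/C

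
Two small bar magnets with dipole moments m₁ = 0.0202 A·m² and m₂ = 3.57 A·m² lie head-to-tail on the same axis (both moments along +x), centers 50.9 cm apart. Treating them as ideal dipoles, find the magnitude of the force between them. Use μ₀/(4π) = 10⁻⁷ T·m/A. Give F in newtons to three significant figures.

On-axis B of dipole 1: B = (μ₀/4π)·2m₁/r³. Force on dipole 2: F = m₂·dB/dr.
dB/dr = −(μ₀/4π)·6m₁/r⁴, so |F| = (μ₀/4π)·6m₁m₂/r⁴.
F = 6(10⁻⁷)(0.0202)(3.57)/(0.509)⁴ = 6.446×10⁻⁷ N.

F ≈ 6.45×10⁻⁷ N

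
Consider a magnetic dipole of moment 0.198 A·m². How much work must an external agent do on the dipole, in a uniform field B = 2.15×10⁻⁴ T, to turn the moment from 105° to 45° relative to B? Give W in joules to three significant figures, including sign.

W_ext = ΔU = −mB cosθ₂ + mB cosθ₁ = mB(cosθ₁ − cosθ₂).
W = (0.198)(2.15×10⁻⁴)·(cos105° − cos45°) = (4.257×10⁻⁵)·(-0.9659) = -4.112×10⁻⁵ J.

W ≈ -4.11×10⁻⁵ J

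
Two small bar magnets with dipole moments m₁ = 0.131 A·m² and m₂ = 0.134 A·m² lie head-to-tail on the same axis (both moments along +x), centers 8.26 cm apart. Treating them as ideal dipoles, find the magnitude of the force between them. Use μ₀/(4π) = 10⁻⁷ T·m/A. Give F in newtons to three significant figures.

F ≈ 2.26×10⁻⁴ N

On-axis B of dipole 1: B = (μ₀/4π)·2m₁/r³. Force on dipole 2: F = m₂·dB/dr.
dB/dr = −(μ₀/4π)·6m₁/r⁴, so |F| = (μ₀/4π)·6m₁m₂/r⁴.
F = 6(10⁻⁷)(0.131)(0.134)/(0.0826)⁴ = 2.263×10⁻⁴ N.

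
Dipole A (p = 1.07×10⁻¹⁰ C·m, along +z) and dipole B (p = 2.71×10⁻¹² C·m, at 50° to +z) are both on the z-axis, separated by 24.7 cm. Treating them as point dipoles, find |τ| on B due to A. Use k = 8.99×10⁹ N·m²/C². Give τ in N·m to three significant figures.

τ ≈ 2.65×10⁻¹⁰ N·m

The second dipole sits on the axis of the first, so the field there is axial: E₁ = 2kp₁/r³ along +z.
E₁ = 2(8.99×10⁹)(1.07×10⁻¹⁰)/(0.247)³ = 127.7 N/C.
Torque on the second dipole: τ = p₂ E₁ sinθ.
τ = (2.71×10⁻¹²)(127.7)·sin50° = 2.650×10⁻¹⁰ N·m.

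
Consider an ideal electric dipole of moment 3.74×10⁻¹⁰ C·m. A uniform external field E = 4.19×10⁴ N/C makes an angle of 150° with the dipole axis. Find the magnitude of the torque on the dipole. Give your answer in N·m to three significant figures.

Torque on an electric dipole: τ = pE sinθ.
τ = (3.74×10⁻¹⁰)(4.19×10⁴)·sin150° = 7.835×10⁻⁶ N·m.

τ ≈ 7.84×10⁻⁶ N·m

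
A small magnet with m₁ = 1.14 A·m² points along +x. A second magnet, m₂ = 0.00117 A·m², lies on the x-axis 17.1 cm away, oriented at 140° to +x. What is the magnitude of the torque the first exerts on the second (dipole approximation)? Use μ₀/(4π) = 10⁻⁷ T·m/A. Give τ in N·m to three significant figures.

τ ≈ 3.43×10⁻⁸ N·m

Dipole B is on the axis of dipole A, so B₁ there is axial: B₁ = (μ₀/4π)·2m₁/r³ along +x.
B₁ = 2(10⁻⁷)(1.14)/(0.171)³ = 4.560×10⁻⁵ T.
τ = m₂ B₁ sinθ.
τ = (0.00117)(4.560×10⁻⁵)·sin140° = 3.429×10⁻⁸ N·m.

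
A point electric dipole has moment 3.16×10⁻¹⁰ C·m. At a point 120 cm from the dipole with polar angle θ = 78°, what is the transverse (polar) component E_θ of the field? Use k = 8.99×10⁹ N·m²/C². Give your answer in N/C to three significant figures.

E_θ ≈ 1.61 N/C

For a dipole, E_θ = (kp sinθ)/r³.
kp/r³ = (8.99×10⁹)(3.16×10⁻¹⁰)/(1.20)³ = 1.644 N/C.
E_θ = 1.644·sin78° = 1.608 N/C.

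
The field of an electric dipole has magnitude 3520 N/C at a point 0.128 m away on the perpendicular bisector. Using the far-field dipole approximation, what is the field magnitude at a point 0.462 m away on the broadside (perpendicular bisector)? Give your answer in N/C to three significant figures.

E ≈ 74.9 N/C

Dipole fields scale as 1/r³ in the far field; the geometry is the same at both points.
E₂ = E₁ · (r₁/r₂)³ = 3520 · (0.128/0.462)³.
(r₁/r₂)³ = (0.2771)³ = 0.02127.
E₂ ≈ 74.86 N/C.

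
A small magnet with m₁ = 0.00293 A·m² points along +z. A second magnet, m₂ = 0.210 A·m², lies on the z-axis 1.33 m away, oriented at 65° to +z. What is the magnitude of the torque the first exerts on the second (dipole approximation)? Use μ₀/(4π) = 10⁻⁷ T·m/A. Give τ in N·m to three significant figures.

Dipole B is on the axis of dipole A, so B₁ there is axial: B₁ = (μ₀/4π)·2m₁/r³ along +z.
B₁ = 2(10⁻⁷)(0.00293)/(1.33)³ = 2.491×10⁻¹⁰ T.
τ = m₂ B₁ sinθ.
τ = (0.210)(2.491×10⁻¹⁰)·sin65° = 4.741×10⁻¹¹ N·m.

τ ≈ 4.74×10⁻¹¹ N·m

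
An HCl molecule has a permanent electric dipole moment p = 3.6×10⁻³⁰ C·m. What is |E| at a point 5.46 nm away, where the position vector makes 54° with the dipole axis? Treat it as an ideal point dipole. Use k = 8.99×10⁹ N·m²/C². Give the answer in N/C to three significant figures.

At angle θ the dipole field magnitude is E = (kp/r³)·√(1 + 3cos²θ).
kp/r³ = (8.99×10⁹)(3.60×10⁻³⁰) / (5.46×10⁻⁹)³ = 1.988×10⁵ N/C.
√(1 + 3cos²54°) = √(1 + 3·0.3455) = √2.0365 ≈ 1.4271.
E ≈ 1.988×10⁵ × 1.427 = 2.837×10⁵ N/C.

E ≈ 2.84×10⁵ N/C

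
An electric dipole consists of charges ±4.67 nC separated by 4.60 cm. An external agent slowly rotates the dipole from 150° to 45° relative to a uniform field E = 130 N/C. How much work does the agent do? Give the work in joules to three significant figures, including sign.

Dipole moment p = qd = (4.67×10⁻⁹ C)(0.0460 m) = 2.148×10⁻¹⁰ C·m.
W_ext = ΔU = U(θ₂) − U(θ₁) = −pE cosθ₂ − (−pE cosθ₁) = pE(cosθ₁ − cosθ₂).
W = (2.148×10⁻¹⁰)(130)·(cos150° − cos45°) = (2.792×10⁻⁸)·(-1.5731) = -4.393×10⁻⁸ J.

W ≈ -4.39×10⁻⁸ J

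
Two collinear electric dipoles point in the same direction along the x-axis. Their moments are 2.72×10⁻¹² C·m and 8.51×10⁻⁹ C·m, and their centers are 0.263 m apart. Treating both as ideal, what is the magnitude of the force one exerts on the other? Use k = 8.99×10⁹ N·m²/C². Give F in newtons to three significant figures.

On-axis field of dipole 1 at distance r: E = 2kp₁/r³. Force on dipole 2 is F = p₂·dE/dr (gradient along axis).
dE/dr = −6kp₁/r⁴, so |F| = 6kp₁p₂/r⁴ (attractive for aligned moments).
F = 6(8.99×10⁹)(2.72×10⁻¹²)(8.51×10⁻⁹)/(0.263)⁴ = 2.610×10⁻⁷ N.

F ≈ 2.61×10⁻⁷ N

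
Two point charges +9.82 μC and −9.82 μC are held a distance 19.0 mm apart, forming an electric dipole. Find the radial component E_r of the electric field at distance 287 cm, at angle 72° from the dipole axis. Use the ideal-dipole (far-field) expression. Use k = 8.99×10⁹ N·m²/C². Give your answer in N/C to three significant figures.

Dipole moment p = qd = (9.82×10⁻⁶ C)(0.0190 m) = 1.866×10⁻⁷ C·m.
For a dipole, E_r = (2kp cosθ)/r³.
kp/r³ = (8.99×10⁹)(1.866×10⁻⁷)/(2.87)³ = 70.96 N/C.
E_r = 2·70.96·cos72° = 43.86 N/C.

E_r ≈ 43.9 N/C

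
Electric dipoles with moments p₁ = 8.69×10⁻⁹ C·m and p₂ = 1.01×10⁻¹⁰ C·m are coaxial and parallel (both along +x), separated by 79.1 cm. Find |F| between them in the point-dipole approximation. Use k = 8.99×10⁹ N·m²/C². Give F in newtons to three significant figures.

On-axis field of dipole 1 at distance r: E = 2kp₁/r³. Force on dipole 2 is F = p₂·dE/dr (gradient along axis).
dE/dr = −6kp₁/r⁴, so |F| = 6kp₁p₂/r⁴ (attractive for aligned moments).
F = 6(8.99×10⁹)(8.69×10⁻⁹)(1.01×10⁻¹⁰)/(0.791)⁴ = 1.209×10⁻⁷ N.

F ≈ 1.21×10⁻⁷ N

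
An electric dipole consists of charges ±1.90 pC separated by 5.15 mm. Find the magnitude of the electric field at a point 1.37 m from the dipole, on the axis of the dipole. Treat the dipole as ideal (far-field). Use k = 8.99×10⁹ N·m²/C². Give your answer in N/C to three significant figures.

E ≈ 6.84×10⁻⁵ N/C

Dipole moment p = qd = (1.90×10⁻¹² C)(0.00515 m) = 9.785×10⁻¹⁵ C·m.
On the dipole axis E = 2kp/r³.
E = 2·(8.99×10⁹)(9.785×10⁻¹⁵) / (1.37)³ = 6.842×10⁻⁵ N/C.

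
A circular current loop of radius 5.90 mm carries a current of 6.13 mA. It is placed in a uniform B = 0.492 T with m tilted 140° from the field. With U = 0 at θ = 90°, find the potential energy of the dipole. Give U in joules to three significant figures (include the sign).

Magnetic moment m = IA = Iπa² = (0.00613)·π·(0.00590)² = 6.704×10⁻⁷ A·m².
U = −m·B = −mB cosθ.
U = −(6.704×10⁻⁷)(0.492)·cos140° = 2.527×10⁻⁷ J.

U ≈ 2.53×10⁻⁷ J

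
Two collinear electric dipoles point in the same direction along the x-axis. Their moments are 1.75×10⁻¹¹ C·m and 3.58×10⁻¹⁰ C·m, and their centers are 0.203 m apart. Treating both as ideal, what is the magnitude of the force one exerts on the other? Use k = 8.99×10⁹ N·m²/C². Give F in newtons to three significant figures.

On-axis field of dipole 1 at distance r: E = 2kp₁/r³. Force on dipole 2 is F = p₂·dE/dr (gradient along axis).
dE/dr = −6kp₁/r⁴, so |F| = 6kp₁p₂/r⁴ (attractive for aligned moments).
F = 6(8.99×10⁹)(1.75×10⁻¹¹)(3.58×10⁻¹⁰)/(0.203)⁴ = 1.990×10⁻⁷ N.

F ≈ 1.99×10⁻⁷ N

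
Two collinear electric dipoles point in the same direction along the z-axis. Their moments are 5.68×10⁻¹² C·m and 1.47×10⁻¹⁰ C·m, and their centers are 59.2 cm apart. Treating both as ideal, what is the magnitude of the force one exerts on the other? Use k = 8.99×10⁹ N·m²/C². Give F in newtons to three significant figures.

On-axis field of dipole 1 at distance r: E = 2kp₁/r³. Force on dipole 2 is F = p₂·dE/dr (gradient along axis).
dE/dr = −6kp₁/r⁴, so |F| = 6kp₁p₂/r⁴ (attractive for aligned moments).
F = 6(8.99×10⁹)(5.68×10⁻¹²)(1.47×10⁻¹⁰)/(0.592)⁴ = 3.667×10⁻¹⁰ N.

F ≈ 3.67×10⁻¹⁰ N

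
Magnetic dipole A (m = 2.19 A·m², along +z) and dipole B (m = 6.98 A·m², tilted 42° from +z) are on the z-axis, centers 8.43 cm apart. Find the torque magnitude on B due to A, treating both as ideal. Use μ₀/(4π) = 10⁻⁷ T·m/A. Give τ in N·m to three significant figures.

Dipole B is on the axis of dipole A, so B₁ there is axial: B₁ = (μ₀/4π)·2m₁/r³ along +z.
B₁ = 2(10⁻⁷)(2.19)/(0.0843)³ = 7.311×10⁻⁴ T.
τ = m₂ B₁ sinθ.
τ = (6.98)(7.311×10⁻⁴)·sin42° = 0.003415 N·m.

τ ≈ 0.00341 N·m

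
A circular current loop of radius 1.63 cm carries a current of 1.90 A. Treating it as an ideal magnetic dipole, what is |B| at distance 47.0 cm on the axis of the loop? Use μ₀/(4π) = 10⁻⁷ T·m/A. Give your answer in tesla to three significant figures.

B ≈ 3.06×10⁻⁹ T

Magnetic moment m = IA = Iπa² = (1.90)·π·(0.0163)² = 0.001586 A·m².
On axis B = (μ₀/4π)·2m/r³.
B = 2·(10⁻⁷)·(0.001586) / (0.470)³ = 3.055×10⁻⁹ T.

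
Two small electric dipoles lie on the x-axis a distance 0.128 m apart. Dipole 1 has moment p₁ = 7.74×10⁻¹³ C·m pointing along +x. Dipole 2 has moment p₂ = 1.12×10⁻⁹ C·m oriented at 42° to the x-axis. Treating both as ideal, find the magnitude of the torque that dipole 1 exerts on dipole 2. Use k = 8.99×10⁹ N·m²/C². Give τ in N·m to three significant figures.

The second dipole sits on the axis of the first, so the field there is axial: E₁ = 2kp₁/r³ along +x.
E₁ = 2(8.99×10⁹)(7.74×10⁻¹³)/(0.128)³ = 6.636 N/C.
Torque on the second dipole: τ = p₂ E₁ sinθ.
τ = (1.12×10⁻⁹)(6.636)·sin42° = 4.973×10⁻⁹ N·m.

τ ≈ 4.97×10⁻⁹ N·m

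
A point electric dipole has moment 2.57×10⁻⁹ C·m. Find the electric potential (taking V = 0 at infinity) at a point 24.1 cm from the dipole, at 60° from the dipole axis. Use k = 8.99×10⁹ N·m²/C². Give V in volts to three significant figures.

V ≈ 199 V

The dipole potential is V = kp cosθ / r².
V = (8.99×10⁹)(2.57×10⁻⁹)·cos60° / (0.241)² = 198.9 V.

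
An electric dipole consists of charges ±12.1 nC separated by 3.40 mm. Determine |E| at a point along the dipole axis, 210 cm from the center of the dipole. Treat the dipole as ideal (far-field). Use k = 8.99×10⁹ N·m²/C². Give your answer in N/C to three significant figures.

Dipole moment p = qd = (1.21×10⁻⁸ C)(0.00340 m) = 4.114×10⁻¹¹ C·m.
On the dipole axis E = 2kp/r³.
E = 2·(8.99×10⁹)(4.114×10⁻¹¹) / (2.10)³ = 0.07987 N/C.

E ≈ 0.0799 N/C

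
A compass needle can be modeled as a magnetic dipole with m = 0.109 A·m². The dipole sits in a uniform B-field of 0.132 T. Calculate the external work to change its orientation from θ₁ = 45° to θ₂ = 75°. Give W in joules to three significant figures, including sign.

W_ext = ΔU = −mB cosθ₂ + mB cosθ₁ = mB(cosθ₁ − cosθ₂).
W = (0.109)(0.132)·(cos45° − cos75°) = (0.01439)·(+0.4483) = 0.006450 J.

W ≈ 0.00645 J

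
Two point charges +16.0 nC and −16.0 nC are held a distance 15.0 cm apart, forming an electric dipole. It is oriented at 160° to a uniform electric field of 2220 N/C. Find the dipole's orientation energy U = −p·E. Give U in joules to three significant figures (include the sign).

U ≈ 5.01×10⁻⁶ J

Dipole moment p = qd = (1.60×10⁻⁸ C)(0.150 m) = 2.40×10⁻⁹ C·m.
U = −p·E = −pE cosθ.
U = −(2.40×10⁻⁹)(2220)·cos160° = 5.007×10⁻⁶ J.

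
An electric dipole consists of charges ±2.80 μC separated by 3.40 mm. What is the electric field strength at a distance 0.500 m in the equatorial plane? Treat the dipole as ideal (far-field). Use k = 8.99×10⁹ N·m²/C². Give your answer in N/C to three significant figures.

Dipole moment p = qd = (2.80×10⁻⁶ C)(0.00340 m) = 9.52×10⁻⁹ C·m.
In the equatorial plane E = kp/r³.
E = (8.99×10⁹)(9.52×10⁻⁹) / (0.500)³ = 684.7 N/C.

E ≈ 685 N/C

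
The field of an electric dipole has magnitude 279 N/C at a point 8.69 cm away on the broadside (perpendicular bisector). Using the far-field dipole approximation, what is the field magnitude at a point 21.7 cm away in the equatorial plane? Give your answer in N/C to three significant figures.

E ≈ 17.9 N/C

Dipole fields scale as 1/r³ in the far field; the geometry is the same at both points.
E₂ = E₁ · (r₁/r₂)³ = 279 · (8.69/21.7)³.
(r₁/r₂)³ = (0.4005)³ = 0.06422.
E₂ ≈ 17.92 N/C.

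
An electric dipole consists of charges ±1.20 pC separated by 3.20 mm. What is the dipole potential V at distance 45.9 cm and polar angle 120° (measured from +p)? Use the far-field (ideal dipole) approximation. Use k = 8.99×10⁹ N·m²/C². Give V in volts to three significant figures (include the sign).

V ≈ -8.19×10⁻⁵ V

Dipole moment p = qd = (1.20×10⁻¹² C)(0.00320 m) = 3.84×10⁻¹⁵ C·m.
The dipole potential is V = kp cosθ / r².
V = (8.99×10⁹)(3.84×10⁻¹⁵)·cos120° / (0.459)² = -8.193×10⁻⁵ V.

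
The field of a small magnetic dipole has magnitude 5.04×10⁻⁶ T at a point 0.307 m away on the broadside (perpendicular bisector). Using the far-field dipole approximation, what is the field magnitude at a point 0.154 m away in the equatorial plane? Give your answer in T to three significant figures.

B ≈ 3.99×10⁻⁵ T

Dipole fields scale as 1/r³ in the far field; the geometry is the same at both points.
B₂ = B₁ · (r₁/r₂)³ = 5.04×10⁻⁶ · (0.307/0.154)³.
(r₁/r₂)³ = (1.994)³ = 7.922.
B₂ ≈ 3.993×10⁻⁵ T.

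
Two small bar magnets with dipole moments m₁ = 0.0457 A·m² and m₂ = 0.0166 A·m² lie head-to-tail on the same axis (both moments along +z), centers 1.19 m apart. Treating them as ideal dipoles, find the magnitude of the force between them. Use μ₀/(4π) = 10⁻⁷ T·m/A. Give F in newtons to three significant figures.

On-axis B of dipole 1: B = (μ₀/4π)·2m₁/r³. Force on dipole 2: F = m₂·dB/dr.
dB/dr = −(μ₀/4π)·6m₁/r⁴, so |F| = (μ₀/4π)·6m₁m₂/r⁴.
F = 6(10⁻⁷)(0.0457)(0.0166)/(1.19)⁴ = 2.270×10⁻¹⁰ N.

F ≈ 2.27×10⁻¹⁰ N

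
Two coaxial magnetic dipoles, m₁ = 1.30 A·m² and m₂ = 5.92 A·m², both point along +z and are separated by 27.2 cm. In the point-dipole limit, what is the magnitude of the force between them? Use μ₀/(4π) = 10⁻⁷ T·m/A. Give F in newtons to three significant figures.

On-axis B of dipole 1: B = (μ₀/4π)·2m₁/r³. Force on dipole 2: F = m₂·dB/dr.
dB/dr = −(μ₀/4π)·6m₁/r⁴, so |F| = (μ₀/4π)·6m₁m₂/r⁴.
F = 6(10⁻⁷)(1.30)(5.92)/(0.272)⁴ = 8.436×10⁻⁴ N.

F ≈ 8.44×10⁻⁴ N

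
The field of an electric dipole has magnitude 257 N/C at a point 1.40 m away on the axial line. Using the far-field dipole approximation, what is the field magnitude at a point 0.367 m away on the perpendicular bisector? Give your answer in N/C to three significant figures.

Dipole fields scale as 1/r³ in the far field.
The axial field is twice the equatorial field at the same r, so the geometry factor is 1/2.
E₂ = E₁ · (1/2) · (r₁/r₂)³ = 257 · 0.5 · (1.40/0.367)³.
(r₁/r₂)³ = (3.815)³ = 55.51.
E₂ ≈ 7133 N/C.

E ≈ 7130 N/C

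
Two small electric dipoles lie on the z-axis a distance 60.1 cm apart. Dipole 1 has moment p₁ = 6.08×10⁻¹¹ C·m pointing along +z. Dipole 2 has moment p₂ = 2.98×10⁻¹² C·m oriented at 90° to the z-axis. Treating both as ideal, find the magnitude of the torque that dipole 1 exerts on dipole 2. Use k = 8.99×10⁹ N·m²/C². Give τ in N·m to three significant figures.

τ ≈ 1.50×10⁻¹¹ N·m

The second dipole sits on the axis of the first, so the field there is axial: E₁ = 2kp₁/r³ along +z.
E₁ = 2(8.99×10⁹)(6.08×10⁻¹¹)/(0.601)³ = 5.036 N/C.
Torque on the second dipole: τ = p₂ E₁ sinθ.
τ = (2.98×10⁻¹²)(5.036)·sin90° = 1.501×10⁻¹¹ N·m.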